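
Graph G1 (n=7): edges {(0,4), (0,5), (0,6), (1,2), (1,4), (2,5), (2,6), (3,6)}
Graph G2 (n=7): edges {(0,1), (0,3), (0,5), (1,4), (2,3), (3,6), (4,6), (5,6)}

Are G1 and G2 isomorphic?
Yes, isomorphic

The graphs are isomorphic.
One valid mapping φ: V(G1) → V(G2): 0→6, 1→1, 2→0, 3→2, 4→4, 5→5, 6→3

Verify φ preserves adjacency — for each edge of G1, its image is an edge of G2:
  (0,4) → (φ(0),φ(4)) = (4,6) ∈ E(G2) ✓
  (0,5) → (φ(0),φ(5)) = (5,6) ∈ E(G2) ✓
  (0,6) → (φ(0),φ(6)) = (3,6) ∈ E(G2) ✓
  (1,2) → (φ(1),φ(2)) = (0,1) ∈ E(G2) ✓
  (1,4) → (φ(1),φ(4)) = (1,4) ∈ E(G2) ✓
  (2,5) → (φ(2),φ(5)) = (0,5) ∈ E(G2) ✓
  (2,6) → (φ(2),φ(6)) = (0,3) ∈ E(G2) ✓
  (3,6) → (φ(3),φ(6)) = (2,3) ∈ E(G2) ✓
All 8 edges of G1 map to edges of G2, and |E(G1)| = |E(G2)| = 8, so φ is a bijection on edges as well as vertices. Hence G1 ≅ G2.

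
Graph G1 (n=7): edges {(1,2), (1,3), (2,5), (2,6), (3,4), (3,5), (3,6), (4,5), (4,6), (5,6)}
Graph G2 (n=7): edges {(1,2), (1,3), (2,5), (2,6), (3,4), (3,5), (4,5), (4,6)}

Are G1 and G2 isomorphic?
No, not isomorphic

The graphs are NOT isomorphic.

Counting edges: G1 has 10 edge(s); G2 has 8 edge(s).
Edge count is an isomorphism invariant (a bijection on vertices induces a bijection on edges), so differing edge counts rule out isomorphism.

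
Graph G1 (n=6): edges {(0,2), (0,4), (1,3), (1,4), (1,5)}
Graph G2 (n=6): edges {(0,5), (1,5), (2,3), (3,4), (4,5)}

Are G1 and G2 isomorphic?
Yes, isomorphic

The graphs are isomorphic.
One valid mapping φ: V(G1) → V(G2): 0→3, 1→5, 2→2, 3→1, 4→4, 5→0

Verify φ preserves adjacency — for each edge of G1, its image is an edge of G2:
  (0,2) → (φ(0),φ(2)) = (2,3) ∈ E(G2) ✓
  (0,4) → (φ(0),φ(4)) = (3,4) ∈ E(G2) ✓
  (1,3) → (φ(1),φ(3)) = (1,5) ∈ E(G2) ✓
  (1,4) → (φ(1),φ(4)) = (4,5) ∈ E(G2) ✓
  (1,5) → (φ(1),φ(5)) = (0,5) ∈ E(G2) ✓
All 5 edges of G1 map to edges of G2, and |E(G1)| = |E(G2)| = 5, so φ is a bijection on edges as well as vertices. Hence G1 ≅ G2.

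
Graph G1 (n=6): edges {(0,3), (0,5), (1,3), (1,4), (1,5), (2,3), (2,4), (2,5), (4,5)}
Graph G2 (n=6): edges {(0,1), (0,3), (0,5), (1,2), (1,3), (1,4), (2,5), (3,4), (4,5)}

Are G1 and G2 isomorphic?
Yes, isomorphic

The graphs are isomorphic.
One valid mapping φ: V(G1) → V(G2): 0→2, 1→0, 2→4, 3→5, 4→3, 5→1

Verify φ preserves adjacency — for each edge of G1, its image is an edge of G2:
  (0,3) → (φ(0),φ(3)) = (2,5) ∈ E(G2) ✓
  (0,5) → (φ(0),φ(5)) = (1,2) ∈ E(G2) ✓
  (1,3) → (φ(1),φ(3)) = (0,5) ∈ E(G2) ✓
  (1,4) → (φ(1),φ(4)) = (0,3) ∈ E(G2) ✓
  (1,5) → (φ(1),φ(5)) = (0,1) ∈ E(G2) ✓
  (2,3) → (φ(2),φ(3)) = (4,5) ∈ E(G2) ✓
  (2,4) → (φ(2),φ(4)) = (3,4) ∈ E(G2) ✓
  (2,5) → (φ(2),φ(5)) = (1,4) ∈ E(G2) ✓
  (4,5) → (φ(4),φ(5)) = (1,3) ∈ E(G2) ✓
All 9 edges of G1 map to edges of G2, and |E(G1)| = |E(G2)| = 9, so φ is a bijection on edges as well as vertices. Hence G1 ≅ G2.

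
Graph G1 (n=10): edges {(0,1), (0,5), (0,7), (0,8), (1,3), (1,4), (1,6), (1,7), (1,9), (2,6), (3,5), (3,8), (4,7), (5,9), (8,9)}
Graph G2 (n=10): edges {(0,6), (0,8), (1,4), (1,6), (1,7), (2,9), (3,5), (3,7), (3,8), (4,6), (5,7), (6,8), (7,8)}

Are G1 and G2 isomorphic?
No, not isomorphic

The graphs are NOT isomorphic.

Counting triangles (3-cliques): G1 has 2, G2 has 4.
Triangle count is an isomorphism invariant, so differing triangle counts rule out isomorphism.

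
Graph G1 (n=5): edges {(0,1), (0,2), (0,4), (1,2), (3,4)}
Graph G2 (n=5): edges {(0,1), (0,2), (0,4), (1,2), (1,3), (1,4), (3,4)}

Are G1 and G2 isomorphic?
No, not isomorphic

The graphs are NOT isomorphic.

Counting edges: G1 has 5 edge(s); G2 has 7 edge(s).
Edge count is an isomorphism invariant (a bijection on vertices induces a bijection on edges), so differing edge counts rule out isomorphism.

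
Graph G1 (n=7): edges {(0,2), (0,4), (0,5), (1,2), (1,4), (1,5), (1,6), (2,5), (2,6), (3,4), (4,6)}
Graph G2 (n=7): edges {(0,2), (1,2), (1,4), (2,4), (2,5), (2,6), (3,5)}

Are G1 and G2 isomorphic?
No, not isomorphic

The graphs are NOT isomorphic.

Degrees in G1: deg(0)=3, deg(1)=4, deg(2)=4, deg(3)=1, deg(4)=4, deg(5)=3, deg(6)=3.
Sorted degree sequence of G1: [4, 4, 4, 3, 3, 3, 1].
Degrees in G2: deg(0)=1, deg(1)=2, deg(2)=5, deg(3)=1, deg(4)=2, deg(5)=2, deg(6)=1.
Sorted degree sequence of G2: [5, 2, 2, 2, 1, 1, 1].
The (sorted) degree sequence is an isomorphism invariant, so since G1 and G2 have different degree sequences they cannot be isomorphic.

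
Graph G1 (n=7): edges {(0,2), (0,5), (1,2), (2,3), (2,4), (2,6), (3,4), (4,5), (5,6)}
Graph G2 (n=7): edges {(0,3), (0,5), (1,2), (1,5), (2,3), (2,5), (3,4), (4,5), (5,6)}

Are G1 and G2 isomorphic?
Yes, isomorphic

The graphs are isomorphic.
One valid mapping φ: V(G1) → V(G2): 0→0, 1→6, 2→5, 3→1, 4→2, 5→3, 6→4

Verify φ preserves adjacency — for each edge of G1, its image is an edge of G2:
  (0,2) → (φ(0),φ(2)) = (0,5) ∈ E(G2) ✓
  (0,5) → (φ(0),φ(5)) = (0,3) ∈ E(G2) ✓
  (1,2) → (φ(1),φ(2)) = (5,6) ∈ E(G2) ✓
  (2,3) → (φ(2),φ(3)) = (1,5) ∈ E(G2) ✓
  (2,4) → (φ(2),φ(4)) = (2,5) ∈ E(G2) ✓
  (2,6) → (φ(2),φ(6)) = (4,5) ∈ E(G2) ✓
  (3,4) → (φ(3),φ(4)) = (1,2) ∈ E(G2) ✓
  (4,5) → (φ(4),φ(5)) = (2,3) ∈ E(G2) ✓
  (5,6) → (φ(5),φ(6)) = (3,4) ∈ E(G2) ✓
All 9 edges of G1 map to edges of G2, and |E(G1)| = |E(G2)| = 9, so φ is a bijection on edges as well as vertices. Hence G1 ≅ G2.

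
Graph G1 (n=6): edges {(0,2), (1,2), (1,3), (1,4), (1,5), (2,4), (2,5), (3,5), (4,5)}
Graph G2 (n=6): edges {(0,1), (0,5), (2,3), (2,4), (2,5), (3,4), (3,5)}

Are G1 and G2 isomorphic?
No, not isomorphic

The graphs are NOT isomorphic.

Counting triangles (3-cliques): G1 has 5, G2 has 2.
Triangle count is an isomorphism invariant, so differing triangle counts rule out isomorphism.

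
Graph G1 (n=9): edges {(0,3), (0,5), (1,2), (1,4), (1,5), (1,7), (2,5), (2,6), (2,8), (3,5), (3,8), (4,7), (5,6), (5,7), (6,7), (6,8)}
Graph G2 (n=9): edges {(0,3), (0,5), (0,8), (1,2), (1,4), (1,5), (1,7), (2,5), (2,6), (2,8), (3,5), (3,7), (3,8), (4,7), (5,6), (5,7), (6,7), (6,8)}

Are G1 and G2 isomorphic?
No, not isomorphic

The graphs are NOT isomorphic.

Counting edges: G1 has 16 edge(s); G2 has 18 edge(s).
Edge count is an isomorphism invariant (a bijection on vertices induces a bijection on edges), so differing edge counts rule out isomorphism.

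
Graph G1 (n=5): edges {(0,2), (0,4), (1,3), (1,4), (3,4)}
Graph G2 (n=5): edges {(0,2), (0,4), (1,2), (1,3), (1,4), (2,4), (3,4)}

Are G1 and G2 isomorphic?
No, not isomorphic

The graphs are NOT isomorphic.

Counting edges: G1 has 5 edge(s); G2 has 7 edge(s).
Edge count is an isomorphism invariant (a bijection on vertices induces a bijection on edges), so differing edge counts rule out isomorphism.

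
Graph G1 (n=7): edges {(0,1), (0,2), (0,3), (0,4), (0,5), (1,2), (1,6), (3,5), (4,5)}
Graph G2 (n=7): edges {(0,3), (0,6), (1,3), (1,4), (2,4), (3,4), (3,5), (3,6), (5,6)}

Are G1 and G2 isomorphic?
Yes, isomorphic

The graphs are isomorphic.
One valid mapping φ: V(G1) → V(G2): 0→3, 1→4, 2→1, 3→0, 4→5, 5→6, 6→2

Verify φ preserves adjacency — for each edge of G1, its image is an edge of G2:
  (0,1) → (φ(0),φ(1)) = (3,4) ∈ E(G2) ✓
  (0,2) → (φ(0),φ(2)) = (1,3) ∈ E(G2) ✓
  (0,3) → (φ(0),φ(3)) = (0,3) ∈ E(G2) ✓
  (0,4) → (φ(0),φ(4)) = (3,5) ∈ E(G2) ✓
  (0,5) → (φ(0),φ(5)) = (3,6) ∈ E(G2) ✓
  (1,2) → (φ(1),φ(2)) = (1,4) ∈ E(G2) ✓
  (1,6) → (φ(1),φ(6)) = (2,4) ∈ E(G2) ✓
  (3,5) → (φ(3),φ(5)) = (0,6) ∈ E(G2) ✓
  (4,5) → (φ(4),φ(5)) = (5,6) ∈ E(G2) ✓
All 9 edges of G1 map to edges of G2, and |E(G1)| = |E(G2)| = 9, so φ is a bijection on edges as well as vertices. Hence G1 ≅ G2.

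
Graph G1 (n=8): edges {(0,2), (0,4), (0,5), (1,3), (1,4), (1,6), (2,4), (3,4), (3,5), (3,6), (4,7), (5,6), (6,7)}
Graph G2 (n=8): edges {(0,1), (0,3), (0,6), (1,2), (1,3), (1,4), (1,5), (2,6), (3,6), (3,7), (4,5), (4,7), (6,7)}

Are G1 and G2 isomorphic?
Yes, isomorphic

The graphs are isomorphic.
One valid mapping φ: V(G1) → V(G2): 0→4, 1→0, 2→5, 3→3, 4→1, 5→7, 6→6, 7→2

Verify φ preserves adjacency — for each edge of G1, its image is an edge of G2:
  (0,2) → (φ(0),φ(2)) = (4,5) ∈ E(G2) ✓
  (0,4) → (φ(0),φ(4)) = (1,4) ∈ E(G2) ✓
  (0,5) → (φ(0),φ(5)) = (4,7) ∈ E(G2) ✓
  (1,3) → (φ(1),φ(3)) = (0,3) ∈ E(G2) ✓
  (1,4) → (φ(1),φ(4)) = (0,1) ∈ E(G2) ✓
  (1,6) → (φ(1),φ(6)) = (0,6) ∈ E(G2) ✓
  (2,4) → (φ(2),φ(4)) = (1,5) ∈ E(G2) ✓
  (3,4) → (φ(3),φ(4)) = (1,3) ∈ E(G2) ✓
  (3,5) → (φ(3),φ(5)) = (3,7) ∈ E(G2) ✓
  (3,6) → (φ(3),φ(6)) = (3,6) ∈ E(G2) ✓
  (4,7) → (φ(4),φ(7)) = (1,2) ∈ E(G2) ✓
  (5,6) → (φ(5),φ(6)) = (6,7) ∈ E(G2) ✓
  (6,7) → (φ(6),φ(7)) = (2,6) ∈ E(G2) ✓
All 13 edges of G1 map to edges of G2, and |E(G1)| = |E(G2)| = 13, so φ is a bijection on edges as well as vertices. Hence G1 ≅ G2.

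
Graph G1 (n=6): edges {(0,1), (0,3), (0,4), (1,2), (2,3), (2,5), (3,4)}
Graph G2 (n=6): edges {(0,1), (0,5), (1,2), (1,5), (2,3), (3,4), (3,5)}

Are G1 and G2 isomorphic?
Yes, isomorphic

The graphs are isomorphic.
One valid mapping φ: V(G1) → V(G2): 0→1, 1→2, 2→3, 3→5, 4→0, 5→4

Verify φ preserves adjacency — for each edge of G1, its image is an edge of G2:
  (0,1) → (φ(0),φ(1)) = (1,2) ∈ E(G2) ✓
  (0,3) → (φ(0),φ(3)) = (1,5) ∈ E(G2) ✓
  (0,4) → (φ(0),φ(4)) = (0,1) ∈ E(G2) ✓
  (1,2) → (φ(1),φ(2)) = (2,3) ∈ E(G2) ✓
  (2,3) → (φ(2),φ(3)) = (3,5) ∈ E(G2) ✓
  (2,5) → (φ(2),φ(5)) = (3,4) ∈ E(G2) ✓
  (3,4) → (φ(3),φ(4)) = (0,5) ∈ E(G2) ✓
All 7 edges of G1 map to edges of G2, and |E(G1)| = |E(G2)| = 7, so φ is a bijection on edges as well as vertices. Hence G1 ≅ G2.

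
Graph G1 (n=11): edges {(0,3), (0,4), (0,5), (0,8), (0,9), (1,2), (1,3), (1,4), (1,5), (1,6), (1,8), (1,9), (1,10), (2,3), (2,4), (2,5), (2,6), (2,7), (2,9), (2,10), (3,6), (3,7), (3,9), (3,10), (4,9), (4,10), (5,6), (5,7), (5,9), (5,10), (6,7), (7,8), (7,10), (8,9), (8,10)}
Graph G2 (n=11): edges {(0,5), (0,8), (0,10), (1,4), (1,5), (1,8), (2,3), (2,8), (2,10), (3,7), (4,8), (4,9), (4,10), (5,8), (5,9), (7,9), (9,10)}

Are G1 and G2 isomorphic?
No, not isomorphic

The graphs are NOT isomorphic.

Counting triangles (3-cliques): G1 has 37, G2 has 4.
Triangle count is an isomorphism invariant, so differing triangle counts rule out isomorphism.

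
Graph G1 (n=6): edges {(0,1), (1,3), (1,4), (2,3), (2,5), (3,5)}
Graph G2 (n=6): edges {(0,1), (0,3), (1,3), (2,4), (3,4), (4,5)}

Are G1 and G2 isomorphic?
Yes, isomorphic

The graphs are isomorphic.
One valid mapping φ: V(G1) → V(G2): 0→2, 1→4, 2→0, 3→3, 4→5, 5→1

Verify φ preserves adjacency — for each edge of G1, its image is an edge of G2:
  (0,1) → (φ(0),φ(1)) = (2,4) ∈ E(G2) ✓
  (1,3) → (φ(1),φ(3)) = (3,4) ∈ E(G2) ✓
  (1,4) → (φ(1),φ(4)) = (4,5) ∈ E(G2) ✓
  (2,3) → (φ(2),φ(3)) = (0,3) ∈ E(G2) ✓
  (2,5) → (φ(2),φ(5)) = (0,1) ∈ E(G2) ✓
  (3,5) → (φ(3),φ(5)) = (1,3) ∈ E(G2) ✓
All 6 edges of G1 map to edges of G2, and |E(G1)| = |E(G2)| = 6, so φ is a bijection on edges as well as vertices. Hence G1 ≅ G2.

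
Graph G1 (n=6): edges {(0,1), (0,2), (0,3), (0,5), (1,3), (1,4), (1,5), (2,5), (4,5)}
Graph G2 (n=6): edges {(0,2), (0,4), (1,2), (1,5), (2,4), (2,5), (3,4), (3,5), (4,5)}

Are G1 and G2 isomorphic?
Yes, isomorphic

The graphs are isomorphic.
One valid mapping φ: V(G1) → V(G2): 0→4, 1→5, 2→0, 3→3, 4→1, 5→2

Verify φ preserves adjacency — for each edge of G1, its image is an edge of G2:
  (0,1) → (φ(0),φ(1)) = (4,5) ∈ E(G2) ✓
  (0,2) → (φ(0),φ(2)) = (0,4) ∈ E(G2) ✓
  (0,3) → (φ(0),φ(3)) = (3,4) ∈ E(G2) ✓
  (0,5) → (φ(0),φ(5)) = (2,4) ∈ E(G2) ✓
  (1,3) → (φ(1),φ(3)) = (3,5) ∈ E(G2) ✓
  (1,4) → (φ(1),φ(4)) = (1,5) ∈ E(G2) ✓
  (1,5) → (φ(1),φ(5)) = (2,5) ∈ E(G2) ✓
  (2,5) → (φ(2),φ(5)) = (0,2) ∈ E(G2) ✓
  (4,5) → (φ(4),φ(5)) = (1,2) ∈ E(G2) ✓
All 9 edges of G1 map to edges of G2, and |E(G1)| = |E(G2)| = 9, so φ is a bijection on edges as well as vertices. Hence G1 ≅ G2.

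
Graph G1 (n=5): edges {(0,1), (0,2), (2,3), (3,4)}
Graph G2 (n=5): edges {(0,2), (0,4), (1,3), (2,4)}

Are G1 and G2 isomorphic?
No, not isomorphic

The graphs are NOT isomorphic.

Counting triangles (3-cliques): G1 has 0, G2 has 1.
Triangle count is an isomorphism invariant, so differing triangle counts rule out isomorphism.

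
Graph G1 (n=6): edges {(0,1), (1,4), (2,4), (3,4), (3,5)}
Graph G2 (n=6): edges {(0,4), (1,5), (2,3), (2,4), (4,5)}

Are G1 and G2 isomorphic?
Yes, isomorphic

The graphs are isomorphic.
One valid mapping φ: V(G1) → V(G2): 0→1, 1→5, 2→0, 3→2, 4→4, 5→3

Verify φ preserves adjacency — for each edge of G1, its image is an edge of G2:
  (0,1) → (φ(0),φ(1)) = (1,5) ∈ E(G2) ✓
  (1,4) → (φ(1),φ(4)) = (4,5) ∈ E(G2) ✓
  (2,4) → (φ(2),φ(4)) = (0,4) ∈ E(G2) ✓
  (3,4) → (φ(3),φ(4)) = (2,4) ∈ E(G2) ✓
  (3,5) → (φ(3),φ(5)) = (2,3) ∈ E(G2) ✓
All 5 edges of G1 map to edges of G2, and |E(G1)| = |E(G2)| = 5, so φ is a bijection on edges as well as vertices. Hence G1 ≅ G2.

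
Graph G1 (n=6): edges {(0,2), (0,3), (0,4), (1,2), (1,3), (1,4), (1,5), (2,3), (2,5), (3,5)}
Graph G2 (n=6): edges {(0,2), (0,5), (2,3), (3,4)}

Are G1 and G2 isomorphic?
No, not isomorphic

The graphs are NOT isomorphic.

Counting triangles (3-cliques): G1 has 5, G2 has 0.
Triangle count is an isomorphism invariant, so differing triangle counts rule out isomorphism.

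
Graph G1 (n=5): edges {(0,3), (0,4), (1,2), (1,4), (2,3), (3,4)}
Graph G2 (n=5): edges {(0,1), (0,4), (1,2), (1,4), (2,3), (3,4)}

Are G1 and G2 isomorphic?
Yes, isomorphic

The graphs are isomorphic.
One valid mapping φ: V(G1) → V(G2): 0→0, 1→3, 2→2, 3→1, 4→4

Verify φ preserves adjacency — for each edge of G1, its image is an edge of G2:
  (0,3) → (φ(0),φ(3)) = (0,1) ∈ E(G2) ✓
  (0,4) → (φ(0),φ(4)) = (0,4) ∈ E(G2) ✓
  (1,2) → (φ(1),φ(2)) = (2,3) ∈ E(G2) ✓
  (1,4) → (φ(1),φ(4)) = (3,4) ∈ E(G2) ✓
  (2,3) → (φ(2),φ(3)) = (1,2) ∈ E(G2) ✓
  (3,4) → (φ(3),φ(4)) = (1,4) ∈ E(G2) ✓
All 6 edges of G1 map to edges of G2, and |E(G1)| = |E(G2)| = 6, so φ is a bijection on edges as well as vertices. Hence G1 ≅ G2.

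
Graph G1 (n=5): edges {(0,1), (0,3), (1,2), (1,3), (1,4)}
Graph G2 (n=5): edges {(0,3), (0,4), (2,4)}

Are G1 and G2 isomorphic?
No, not isomorphic

The graphs are NOT isomorphic.

Connected components of G1: 1 component(s) with vertex sets [[0, 1, 2, 3, 4]], sizes [5].
Connected components of G2: 2 component(s) with vertex sets [[1], [0, 2, 3, 4]], sizes [1, 4].
The number of connected components (and the multiset of component sizes) is an isomorphism invariant — an isomorphism maps each component of G1 bijectively onto a component of G2. Since G1 has 1 component(s) and G2 has 2, they cannot be isomorphic.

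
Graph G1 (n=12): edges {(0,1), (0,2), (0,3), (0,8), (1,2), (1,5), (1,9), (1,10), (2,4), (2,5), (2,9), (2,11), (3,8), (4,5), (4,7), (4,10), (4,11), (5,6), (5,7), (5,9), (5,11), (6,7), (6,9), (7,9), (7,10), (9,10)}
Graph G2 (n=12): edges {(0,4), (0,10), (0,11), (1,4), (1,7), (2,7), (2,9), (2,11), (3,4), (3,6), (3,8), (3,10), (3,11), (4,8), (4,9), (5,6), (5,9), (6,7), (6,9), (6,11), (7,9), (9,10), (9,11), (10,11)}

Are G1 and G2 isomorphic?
No, not isomorphic

The graphs are NOT isomorphic.

Counting triangles (3-cliques): G1 has 18, G2 has 10.
Triangle count is an isomorphism invariant, so differing triangle counts rule out isomorphism.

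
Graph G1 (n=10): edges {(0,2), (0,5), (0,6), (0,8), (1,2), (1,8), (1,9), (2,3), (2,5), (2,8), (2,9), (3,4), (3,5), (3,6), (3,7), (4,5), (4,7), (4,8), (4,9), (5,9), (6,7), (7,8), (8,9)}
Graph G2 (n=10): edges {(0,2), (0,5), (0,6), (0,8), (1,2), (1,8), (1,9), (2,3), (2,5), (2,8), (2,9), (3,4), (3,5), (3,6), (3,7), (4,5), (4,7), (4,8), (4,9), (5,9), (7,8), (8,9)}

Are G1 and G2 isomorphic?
No, not isomorphic

The graphs are NOT isomorphic.

Counting edges: G1 has 23 edge(s); G2 has 22 edge(s).
Edge count is an isomorphism invariant (a bijection on vertices induces a bijection on edges), so differing edge counts rule out isomorphism.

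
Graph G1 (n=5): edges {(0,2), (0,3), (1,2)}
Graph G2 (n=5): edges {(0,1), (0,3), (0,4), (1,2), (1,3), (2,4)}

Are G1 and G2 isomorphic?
No, not isomorphic

The graphs are NOT isomorphic.

Connected components of G1: 2 component(s) with vertex sets [[4], [0, 1, 2, 3]], sizes [1, 4].
Connected components of G2: 1 component(s) with vertex sets [[0, 1, 2, 3, 4]], sizes [5].
The number of connected components (and the multiset of component sizes) is an isomorphism invariant — an isomorphism maps each component of G1 bijectively onto a component of G2. Since G1 has 2 component(s) and G2 has 1, they cannot be isomorphic.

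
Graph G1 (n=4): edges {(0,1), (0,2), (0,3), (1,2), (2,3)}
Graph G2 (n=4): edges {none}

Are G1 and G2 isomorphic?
No, not isomorphic

The graphs are NOT isomorphic.

Connected components of G1: 1 component(s) with vertex sets [[0, 1, 2, 3]], sizes [4].
Connected components of G2: 4 component(s) with vertex sets [[0], [1], [2], [3]], sizes [1, 1, 1, 1].
The number of connected components (and the multiset of component sizes) is an isomorphism invariant — an isomorphism maps each component of G1 bijectively onto a component of G2. Since G1 has 1 component(s) and G2 has 4, they cannot be isomorphic.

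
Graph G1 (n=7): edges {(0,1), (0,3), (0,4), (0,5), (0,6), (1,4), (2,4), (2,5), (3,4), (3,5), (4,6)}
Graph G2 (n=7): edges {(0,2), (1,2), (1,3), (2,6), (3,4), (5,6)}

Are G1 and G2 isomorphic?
No, not isomorphic

The graphs are NOT isomorphic.

Counting triangles (3-cliques): G1 has 4, G2 has 0.
Triangle count is an isomorphism invariant, so differing triangle counts rule out isomorphism.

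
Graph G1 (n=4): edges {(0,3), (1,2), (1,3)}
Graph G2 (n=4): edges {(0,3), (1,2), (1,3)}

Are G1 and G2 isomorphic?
Yes, isomorphic

The graphs are isomorphic.
One valid mapping φ: V(G1) → V(G2): 0→0, 1→1, 2→2, 3→3

Verify φ preserves adjacency — for each edge of G1, its image is an edge of G2:
  (0,3) → (φ(0),φ(3)) = (0,3) ∈ E(G2) ✓
  (1,2) → (φ(1),φ(2)) = (1,2) ∈ E(G2) ✓
  (1,3) → (φ(1),φ(3)) = (1,3) ∈ E(G2) ✓
All 3 edges of G1 map to edges of G2, and |E(G1)| = |E(G2)| = 3, so φ is a bijection on edges as well as vertices. Hence G1 ≅ G2.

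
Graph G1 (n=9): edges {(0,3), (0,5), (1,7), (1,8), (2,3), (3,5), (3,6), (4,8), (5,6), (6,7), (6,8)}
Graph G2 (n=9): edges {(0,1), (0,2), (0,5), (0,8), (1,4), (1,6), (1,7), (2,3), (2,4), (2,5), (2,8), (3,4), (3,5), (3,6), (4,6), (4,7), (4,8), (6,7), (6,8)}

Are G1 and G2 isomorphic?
No, not isomorphic

The graphs are NOT isomorphic.

Counting triangles (3-cliques): G1 has 2, G2 has 11.
Triangle count is an isomorphism invariant, so differing triangle counts rule out isomorphism.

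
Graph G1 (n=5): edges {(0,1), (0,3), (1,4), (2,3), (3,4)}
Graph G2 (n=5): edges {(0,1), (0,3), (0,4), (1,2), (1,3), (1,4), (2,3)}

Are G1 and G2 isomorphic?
No, not isomorphic

The graphs are NOT isomorphic.

Degrees in G1: deg(0)=2, deg(1)=2, deg(2)=1, deg(3)=3, deg(4)=2.
Sorted degree sequence of G1: [3, 2, 2, 2, 1].
Degrees in G2: deg(0)=3, deg(1)=4, deg(2)=2, deg(3)=3, deg(4)=2.
Sorted degree sequence of G2: [4, 3, 3, 2, 2].
The (sorted) degree sequence is an isomorphism invariant, so since G1 and G2 have different degree sequences they cannot be isomorphic.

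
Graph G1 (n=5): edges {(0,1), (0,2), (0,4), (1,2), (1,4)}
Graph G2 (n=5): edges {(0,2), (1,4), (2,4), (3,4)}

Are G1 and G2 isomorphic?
No, not isomorphic

The graphs are NOT isomorphic.

Degrees in G1: deg(0)=3, deg(1)=3, deg(2)=2, deg(3)=0, deg(4)=2.
Sorted degree sequence of G1: [3, 3, 2, 2, 0].
Degrees in G2: deg(0)=1, deg(1)=1, deg(2)=2, deg(3)=1, deg(4)=3.
Sorted degree sequence of G2: [3, 2, 1, 1, 1].
The (sorted) degree sequence is an isomorphism invariant, so since G1 and G2 have different degree sequences they cannot be isomorphic.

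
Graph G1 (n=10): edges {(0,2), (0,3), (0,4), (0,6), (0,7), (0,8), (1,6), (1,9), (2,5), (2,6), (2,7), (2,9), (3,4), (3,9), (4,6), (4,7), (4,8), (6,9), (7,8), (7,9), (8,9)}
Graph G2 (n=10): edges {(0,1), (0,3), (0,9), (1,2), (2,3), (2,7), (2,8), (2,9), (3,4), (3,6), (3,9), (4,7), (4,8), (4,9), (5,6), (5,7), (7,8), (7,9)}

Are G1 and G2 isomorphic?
No, not isomorphic

The graphs are NOT isomorphic.

Degrees in G1: deg(0)=6, deg(1)=2, deg(2)=5, deg(3)=3, deg(4)=5, deg(5)=1, deg(6)=5, deg(7)=5, deg(8)=4, deg(9)=6.
Sorted degree sequence of G1: [6, 6, 5, 5, 5, 5, 4, 3, 2, 1].
Degrees in G2: deg(0)=3, deg(1)=2, deg(2)=5, deg(3)=5, deg(4)=4, deg(5)=2, deg(6)=2, deg(7)=5, deg(8)=3, deg(9)=5.
Sorted degree sequence of G2: [5, 5, 5, 5, 4, 3, 3, 2, 2, 2].
The (sorted) degree sequence is an isomorphism invariant, so since G1 and G2 have different degree sequences they cannot be isomorphic.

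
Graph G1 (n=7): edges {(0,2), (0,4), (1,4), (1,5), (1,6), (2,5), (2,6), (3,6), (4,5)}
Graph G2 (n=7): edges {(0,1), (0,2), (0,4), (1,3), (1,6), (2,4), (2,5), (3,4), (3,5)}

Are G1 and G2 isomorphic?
Yes, isomorphic

The graphs are isomorphic.
One valid mapping φ: V(G1) → V(G2): 0→5, 1→0, 2→3, 3→6, 4→2, 5→4, 6→1

Verify φ preserves adjacency — for each edge of G1, its image is an edge of G2:
  (0,2) → (φ(0),φ(2)) = (3,5) ∈ E(G2) ✓
  (0,4) → (φ(0),φ(4)) = (2,5) ∈ E(G2) ✓
  (1,4) → (φ(1),φ(4)) = (0,2) ∈ E(G2) ✓
  (1,5) → (φ(1),φ(5)) = (0,4) ∈ E(G2) ✓
  (1,6) → (φ(1),φ(6)) = (0,1) ∈ E(G2) ✓
  (2,5) → (φ(2),φ(5)) = (3,4) ∈ E(G2) ✓
  (2,6) → (φ(2),φ(6)) = (1,3) ∈ E(G2) ✓
  (3,6) → (φ(3),φ(6)) = (1,6) ∈ E(G2) ✓
  (4,5) → (φ(4),φ(5)) = (2,4) ∈ E(G2) ✓
All 9 edges of G1 map to edges of G2, and |E(G1)| = |E(G2)| = 9, so φ is a bijection on edges as well as vertices. Hence G1 ≅ G2.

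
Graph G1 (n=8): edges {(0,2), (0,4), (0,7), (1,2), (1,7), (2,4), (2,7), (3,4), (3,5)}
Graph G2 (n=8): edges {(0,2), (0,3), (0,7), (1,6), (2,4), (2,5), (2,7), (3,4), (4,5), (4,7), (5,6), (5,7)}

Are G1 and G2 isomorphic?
No, not isomorphic

The graphs are NOT isomorphic.

Degrees in G1: deg(0)=3, deg(1)=2, deg(2)=4, deg(3)=2, deg(4)=3, deg(5)=1, deg(6)=0, deg(7)=3.
Sorted degree sequence of G1: [4, 3, 3, 3, 2, 2, 1, 0].
Degrees in G2: deg(0)=3, deg(1)=1, deg(2)=4, deg(3)=2, deg(4)=4, deg(5)=4, deg(6)=2, deg(7)=4.
Sorted degree sequence of G2: [4, 4, 4, 4, 3, 2, 2, 1].
The (sorted) degree sequence is an isomorphism invariant, so since G1 and G2 have different degree sequences they cannot be isomorphic.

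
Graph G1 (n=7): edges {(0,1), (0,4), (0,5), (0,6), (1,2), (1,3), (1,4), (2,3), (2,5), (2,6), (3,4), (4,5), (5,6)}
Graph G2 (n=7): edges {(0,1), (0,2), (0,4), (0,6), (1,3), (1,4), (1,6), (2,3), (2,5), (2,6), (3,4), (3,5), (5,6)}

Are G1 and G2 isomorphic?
Yes, isomorphic

The graphs are isomorphic.
One valid mapping φ: V(G1) → V(G2): 0→0, 1→2, 2→3, 3→5, 4→6, 5→1, 6→4

Verify φ preserves adjacency — for each edge of G1, its image is an edge of G2:
  (0,1) → (φ(0),φ(1)) = (0,2) ∈ E(G2) ✓
  (0,4) → (φ(0),φ(4)) = (0,6) ∈ E(G2) ✓
  (0,5) → (φ(0),φ(5)) = (0,1) ∈ E(G2) ✓
  (0,6) → (φ(0),φ(6)) = (0,4) ∈ E(G2) ✓
  (1,2) → (φ(1),φ(2)) = (2,3) ∈ E(G2) ✓
  (1,3) → (φ(1),φ(3)) = (2,5) ∈ E(G2) ✓
  (1,4) → (φ(1),φ(4)) = (2,6) ∈ E(G2) ✓
  (2,3) → (φ(2),φ(3)) = (3,5) ∈ E(G2) ✓
  (2,5) → (φ(2),φ(5)) = (1,3) ∈ E(G2) ✓
  (2,6) → (φ(2),φ(6)) = (3,4) ∈ E(G2) ✓
  (3,4) → (φ(3),φ(4)) = (5,6) ∈ E(G2) ✓
  (4,5) → (φ(4),φ(5)) = (1,6) ∈ E(G2) ✓
  (5,6) → (φ(5),φ(6)) = (1,4) ∈ E(G2) ✓
All 13 edges of G1 map to edges of G2, and |E(G1)| = |E(G2)| = 13, so φ is a bijection on edges as well as vertices. Hence G1 ≅ G2.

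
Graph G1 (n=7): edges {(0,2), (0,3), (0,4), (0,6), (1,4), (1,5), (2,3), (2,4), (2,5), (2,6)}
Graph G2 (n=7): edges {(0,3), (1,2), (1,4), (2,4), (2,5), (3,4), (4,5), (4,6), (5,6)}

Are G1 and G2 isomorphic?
No, not isomorphic

The graphs are NOT isomorphic.

Degrees in G1: deg(0)=4, deg(1)=2, deg(2)=5, deg(3)=2, deg(4)=3, deg(5)=2, deg(6)=2.
Sorted degree sequence of G1: [5, 4, 3, 2, 2, 2, 2].
Degrees in G2: deg(0)=1, deg(1)=2, deg(2)=3, deg(3)=2, deg(4)=5, deg(5)=3, deg(6)=2.
Sorted degree sequence of G2: [5, 3, 3, 2, 2, 2, 1].
The (sorted) degree sequence is an isomorphism invariant, so since G1 and G2 have different degree sequences they cannot be isomorphic.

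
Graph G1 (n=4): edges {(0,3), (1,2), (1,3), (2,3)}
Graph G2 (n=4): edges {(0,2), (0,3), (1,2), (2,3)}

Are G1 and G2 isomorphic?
Yes, isomorphic

The graphs are isomorphic.
One valid mapping φ: V(G1) → V(G2): 0→1, 1→0, 2→3, 3→2

Verify φ preserves adjacency — for each edge of G1, its image is an edge of G2:
  (0,3) → (φ(0),φ(3)) = (1,2) ∈ E(G2) ✓
  (1,2) → (φ(1),φ(2)) = (0,3) ∈ E(G2) ✓
  (1,3) → (φ(1),φ(3)) = (0,2) ∈ E(G2) ✓
  (2,3) → (φ(2),φ(3)) = (2,3) ∈ E(G2) ✓
All 4 edges of G1 map to edges of G2, and |E(G1)| = |E(G2)| = 4, so φ is a bijection on edges as well as vertices. Hence G1 ≅ G2.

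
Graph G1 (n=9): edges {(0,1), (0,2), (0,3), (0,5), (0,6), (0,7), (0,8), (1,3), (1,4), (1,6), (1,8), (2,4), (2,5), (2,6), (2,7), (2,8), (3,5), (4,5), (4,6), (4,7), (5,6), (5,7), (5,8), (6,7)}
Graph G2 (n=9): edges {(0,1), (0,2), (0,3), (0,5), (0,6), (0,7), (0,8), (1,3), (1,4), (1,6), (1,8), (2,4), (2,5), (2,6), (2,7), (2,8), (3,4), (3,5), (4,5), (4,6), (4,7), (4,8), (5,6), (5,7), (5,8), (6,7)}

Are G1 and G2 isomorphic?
No, not isomorphic

The graphs are NOT isomorphic.

Counting edges: G1 has 24 edge(s); G2 has 26 edge(s).
Edge count is an isomorphism invariant (a bijection on vertices induces a bijection on edges), so differing edge counts rule out isomorphism.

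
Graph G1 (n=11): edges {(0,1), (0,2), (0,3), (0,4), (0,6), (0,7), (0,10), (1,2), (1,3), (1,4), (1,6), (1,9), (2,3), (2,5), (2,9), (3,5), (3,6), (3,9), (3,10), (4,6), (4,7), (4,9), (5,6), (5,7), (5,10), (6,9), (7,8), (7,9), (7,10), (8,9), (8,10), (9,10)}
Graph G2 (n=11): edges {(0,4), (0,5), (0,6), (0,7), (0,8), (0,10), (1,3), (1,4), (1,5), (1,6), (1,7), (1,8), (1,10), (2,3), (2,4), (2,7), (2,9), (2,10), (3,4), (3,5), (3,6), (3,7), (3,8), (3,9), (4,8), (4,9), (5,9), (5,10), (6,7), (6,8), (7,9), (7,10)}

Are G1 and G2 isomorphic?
No, not isomorphic

The graphs are NOT isomorphic.

Counting triangles (3-cliques): G1 has 30, G2 has 27.
Triangle count is an isomorphism invariant, so differing triangle counts rule out isomorphism.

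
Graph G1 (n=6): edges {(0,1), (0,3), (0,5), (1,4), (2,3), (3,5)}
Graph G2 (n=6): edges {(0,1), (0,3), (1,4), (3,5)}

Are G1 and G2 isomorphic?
No, not isomorphic

The graphs are NOT isomorphic.

Counting edges: G1 has 6 edge(s); G2 has 4 edge(s).
Edge count is an isomorphism invariant (a bijection on vertices induces a bijection on edges), so differing edge counts rule out isomorphism.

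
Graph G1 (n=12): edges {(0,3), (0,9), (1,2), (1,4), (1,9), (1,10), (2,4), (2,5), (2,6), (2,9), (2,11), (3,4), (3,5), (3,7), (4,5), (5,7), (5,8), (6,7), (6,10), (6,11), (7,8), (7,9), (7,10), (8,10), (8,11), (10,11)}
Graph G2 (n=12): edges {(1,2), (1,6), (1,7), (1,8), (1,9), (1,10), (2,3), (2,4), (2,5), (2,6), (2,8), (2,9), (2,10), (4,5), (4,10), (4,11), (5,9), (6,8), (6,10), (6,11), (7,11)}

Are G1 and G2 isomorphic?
No, not isomorphic

The graphs are NOT isomorphic.

Degrees in G1: deg(0)=2, deg(1)=4, deg(2)=6, deg(3)=4, deg(4)=4, deg(5)=5, deg(6)=4, deg(7)=6, deg(8)=4, deg(9)=4, deg(10)=5, deg(11)=4.
Sorted degree sequence of G1: [6, 6, 5, 5, 4, 4, 4, 4, 4, 4, 4, 2].
Degrees in G2: deg(0)=0, deg(1)=6, deg(2)=8, deg(3)=1, deg(4)=4, deg(5)=3, deg(6)=5, deg(7)=2, deg(8)=3, deg(9)=3, deg(10)=4, deg(11)=3.
Sorted degree sequence of G2: [8, 6, 5, 4, 4, 3, 3, 3, 3, 2, 1, 0].
The (sorted) degree sequence is an isomorphism invariant, so since G1 and G2 have different degree sequences they cannot be isomorphic.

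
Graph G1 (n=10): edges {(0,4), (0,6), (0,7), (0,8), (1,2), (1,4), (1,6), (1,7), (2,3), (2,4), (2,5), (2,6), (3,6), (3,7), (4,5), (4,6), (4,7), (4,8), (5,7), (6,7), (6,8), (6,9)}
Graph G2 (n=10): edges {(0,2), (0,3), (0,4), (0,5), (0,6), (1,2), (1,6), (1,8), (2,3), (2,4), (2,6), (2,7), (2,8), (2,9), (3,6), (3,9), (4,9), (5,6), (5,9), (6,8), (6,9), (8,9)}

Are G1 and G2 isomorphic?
Yes, isomorphic

The graphs are isomorphic.
One valid mapping φ: V(G1) → V(G2): 0→8, 1→3, 2→0, 3→4, 4→6, 5→5, 6→2, 7→9, 8→1, 9→7

Verify φ preserves adjacency — for each edge of G1, its image is an edge of G2:
  (0,4) → (φ(0),φ(4)) = (6,8) ∈ E(G2) ✓
  (0,6) → (φ(0),φ(6)) = (2,8) ∈ E(G2) ✓
  (0,7) → (φ(0),φ(7)) = (8,9) ∈ E(G2) ✓
  (0,8) → (φ(0),φ(8)) = (1,8) ∈ E(G2) ✓
  (1,2) → (φ(1),φ(2)) = (0,3) ∈ E(G2) ✓
  (1,4) → (φ(1),φ(4)) = (3,6) ∈ E(G2) ✓
  (1,6) → (φ(1),φ(6)) = (2,3) ∈ E(G2) ✓
  (1,7) → (φ(1),φ(7)) = (3,9) ∈ E(G2) ✓
  (2,3) → (φ(2),φ(3)) = (0,4) ∈ E(G2) ✓
  (2,4) → (φ(2),φ(4)) = (0,6) ∈ E(G2) ✓
  (2,5) → (φ(2),φ(5)) = (0,5) ∈ E(G2) ✓
  (2,6) → (φ(2),φ(6)) = (0,2) ∈ E(G2) ✓
  (3,6) → (φ(3),φ(6)) = (2,4) ∈ E(G2) ✓
  (3,7) → (φ(3),φ(7)) = (4,9) ∈ E(G2) ✓
  (4,5) → (φ(4),φ(5)) = (5,6) ∈ E(G2) ✓
  (4,6) → (φ(4),φ(6)) = (2,6) ∈ E(G2) ✓
  (4,7) → (φ(4),φ(7)) = (6,9) ∈ E(G2) ✓
  (4,8) → (φ(4),φ(8)) = (1,6) ∈ E(G2) ✓
  (5,7) → (φ(5),φ(7)) = (5,9) ∈ E(G2) ✓
  (6,7) → (φ(6),φ(7)) = (2,9) ∈ E(G2) ✓
  (6,8) → (φ(6),φ(8)) = (1,2) ∈ E(G2) ✓
  (6,9) → (φ(6),φ(9)) = (2,7) ∈ E(G2) ✓
All 22 edges of G1 map to edges of G2, and |E(G1)| = |E(G2)| = 22, so φ is a bijection on edges as well as vertices. Hence G1 ≅ G2.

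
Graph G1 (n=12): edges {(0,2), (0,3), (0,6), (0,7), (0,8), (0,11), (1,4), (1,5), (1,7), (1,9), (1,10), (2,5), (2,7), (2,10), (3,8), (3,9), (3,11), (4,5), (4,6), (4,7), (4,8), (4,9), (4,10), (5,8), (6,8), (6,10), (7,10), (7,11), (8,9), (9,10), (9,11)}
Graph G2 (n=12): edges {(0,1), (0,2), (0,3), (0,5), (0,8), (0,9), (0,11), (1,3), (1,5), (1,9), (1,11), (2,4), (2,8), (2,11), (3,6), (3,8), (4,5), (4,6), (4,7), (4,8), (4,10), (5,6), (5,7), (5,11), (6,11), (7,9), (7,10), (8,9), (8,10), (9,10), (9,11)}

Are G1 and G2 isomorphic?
Yes, isomorphic

The graphs are isomorphic.
One valid mapping φ: V(G1) → V(G2): 0→4, 1→1, 2→6, 3→10, 4→0, 5→3, 6→2, 7→5, 8→8, 9→9, 10→11, 11→7

Verify φ preserves adjacency — for each edge of G1, its image is an edge of G2:
  (0,2) → (φ(0),φ(2)) = (4,6) ∈ E(G2) ✓
  (0,3) → (φ(0),φ(3)) = (4,10) ∈ E(G2) ✓
  (0,6) → (φ(0),φ(6)) = (2,4) ∈ E(G2) ✓
  (0,7) → (φ(0),φ(7)) = (4,5) ∈ E(G2) ✓
  (0,8) → (φ(0),φ(8)) = (4,8) ∈ E(G2) ✓
  (0,11) → (φ(0),φ(11)) = (4,7) ∈ E(G2) ✓
  (1,4) → (φ(1),φ(4)) = (0,1) ∈ E(G2) ✓
  (1,5) → (φ(1),φ(5)) = (1,3) ∈ E(G2) ✓
  (1,7) → (φ(1),φ(7)) = (1,5) ∈ E(G2) ✓
  (1,9) → (φ(1),φ(9)) = (1,9) ∈ E(G2) ✓
  (1,10) → (φ(1),φ(10)) = (1,11) ∈ E(G2) ✓
  (2,5) → (φ(2),φ(5)) = (3,6) ∈ E(G2) ✓
  (2,7) → (φ(2),φ(7)) = (5,6) ∈ E(G2) ✓
  (2,10) → (φ(2),φ(10)) = (6,11) ∈ E(G2) ✓
  (3,8) → (φ(3),φ(8)) = (8,10) ∈ E(G2) ✓
  (3,9) → (φ(3),φ(9)) = (9,10) ∈ E(G2) ✓
  (3,11) → (φ(3),φ(11)) = (7,10) ∈ E(G2) ✓
  (4,5) → (φ(4),φ(5)) = (0,3) ∈ E(G2) ✓
  (4,6) → (φ(4),φ(6)) = (0,2) ∈ E(G2) ✓
  (4,7) → (φ(4),φ(7)) = (0,5) ∈ E(G2) ✓
  (4,8) → (φ(4),φ(8)) = (0,8) ∈ E(G2) ✓
  (4,9) → (φ(4),φ(9)) = (0,9) ∈ E(G2) ✓
  (4,10) → (φ(4),φ(10)) = (0,11) ∈ E(G2) ✓
  (5,8) → (φ(5),φ(8)) = (3,8) ∈ E(G2) ✓
  (6,8) → (φ(6),φ(8)) = (2,8) ∈ E(G2) ✓
  (6,10) → (φ(6),φ(10)) = (2,11) ∈ E(G2) ✓
  (7,10) → (φ(7),φ(10)) = (5,11) ∈ E(G2) ✓
  (7,11) → (φ(7),φ(11)) = (5,7) ∈ E(G2) ✓
  (8,9) → (φ(8),φ(9)) = (8,9) ∈ E(G2) ✓
  (9,10) → (φ(9),φ(10)) = (9,11) ∈ E(G2) ✓
  (9,11) → (φ(9),φ(11)) = (7,9) ∈ E(G2) ✓
All 31 edges of G1 map to edges of G2, and |E(G1)| = |E(G2)| = 31, so φ is a bijection on edges as well as vertices. Hence G1 ≅ G2.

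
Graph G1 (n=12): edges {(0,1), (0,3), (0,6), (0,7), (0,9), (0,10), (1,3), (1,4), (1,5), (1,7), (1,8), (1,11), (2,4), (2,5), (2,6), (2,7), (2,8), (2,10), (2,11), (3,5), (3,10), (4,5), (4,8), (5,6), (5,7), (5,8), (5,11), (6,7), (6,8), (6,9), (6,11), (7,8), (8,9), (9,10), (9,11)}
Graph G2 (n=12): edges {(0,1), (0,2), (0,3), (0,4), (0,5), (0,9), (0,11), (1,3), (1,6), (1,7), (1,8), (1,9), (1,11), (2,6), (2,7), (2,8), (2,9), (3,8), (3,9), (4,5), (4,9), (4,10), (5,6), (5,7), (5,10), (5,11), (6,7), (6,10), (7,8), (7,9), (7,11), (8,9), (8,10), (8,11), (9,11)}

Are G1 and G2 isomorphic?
Yes, isomorphic

The graphs are isomorphic.
One valid mapping φ: V(G1) → V(G2): 0→5, 1→0, 2→8, 3→4, 4→3, 5→9, 6→7, 7→11, 8→1, 9→6, 10→10, 11→2

Verify φ preserves adjacency — for each edge of G1, its image is an edge of G2:
  (0,1) → (φ(0),φ(1)) = (0,5) ∈ E(G2) ✓
  (0,3) → (φ(0),φ(3)) = (4,5) ∈ E(G2) ✓
  (0,6) → (φ(0),φ(6)) = (5,7) ∈ E(G2) ✓
  (0,7) → (φ(0),φ(7)) = (5,11) ∈ E(G2) ✓
  (0,9) → (φ(0),φ(9)) = (5,6) ∈ E(G2) ✓
  (0,10) → (φ(0),φ(10)) = (5,10) ∈ E(G2) ✓
  (1,3) → (φ(1),φ(3)) = (0,4) ∈ E(G2) ✓
  (1,4) → (φ(1),φ(4)) = (0,3) ∈ E(G2) ✓
  (1,5) → (φ(1),φ(5)) = (0,9) ∈ E(G2) ✓
  (1,7) → (φ(1),φ(7)) = (0,11) ∈ E(G2) ✓
  (1,8) → (φ(1),φ(8)) = (0,1) ∈ E(G2) ✓
  (1,11) → (φ(1),φ(11)) = (0,2) ∈ E(G2) ✓
  (2,4) → (φ(2),φ(4)) = (3,8) ∈ E(G2) ✓
  (2,5) → (φ(2),φ(5)) = (8,9) ∈ E(G2) ✓
  (2,6) → (φ(2),φ(6)) = (7,8) ∈ E(G2) ✓
  (2,7) → (φ(2),φ(7)) = (8,11) ∈ E(G2) ✓
  (2,8) → (φ(2),φ(8)) = (1,8) ∈ E(G2) ✓
  (2,10) → (φ(2),φ(10)) = (8,10) ∈ E(G2) ✓
  (2,11) → (φ(2),φ(11)) = (2,8) ∈ E(G2) ✓
  (3,5) → (φ(3),φ(5)) = (4,9) ∈ E(G2) ✓
  (3,10) → (φ(3),φ(10)) = (4,10) ∈ E(G2) ✓
  (4,5) → (φ(4),φ(5)) = (3,9) ∈ E(G2) ✓
  (4,8) → (φ(4),φ(8)) = (1,3) ∈ E(G2) ✓
  (5,6) → (φ(5),φ(6)) = (7,9) ∈ E(G2) ✓
  (5,7) → (φ(5),φ(7)) = (9,11) ∈ E(G2) ✓
  (5,8) → (φ(5),φ(8)) = (1,9) ∈ E(G2) ✓
  (5,11) → (φ(5),φ(11)) = (2,9) ∈ E(G2) ✓
  (6,7) → (φ(6),φ(7)) = (7,11) ∈ E(G2) ✓
  (6,8) → (φ(6),φ(8)) = (1,7) ∈ E(G2) ✓
  (6,9) → (φ(6),φ(9)) = (6,7) ∈ E(G2) ✓
  (6,11) → (φ(6),φ(11)) = (2,7) ∈ E(G2) ✓
  (7,8) → (φ(7),φ(8)) = (1,11) ∈ E(G2) ✓
  (8,9) → (φ(8),φ(9)) = (1,6) ∈ E(G2) ✓
  (9,10) → (φ(9),φ(10)) = (6,10) ∈ E(G2) ✓
  (9,11) → (φ(9),φ(11)) = (2,6) ∈ E(G2) ✓
All 35 edges of G1 map to edges of G2, and |E(G1)| = |E(G2)| = 35, so φ is a bijection on edges as well as vertices. Hence G1 ≅ G2.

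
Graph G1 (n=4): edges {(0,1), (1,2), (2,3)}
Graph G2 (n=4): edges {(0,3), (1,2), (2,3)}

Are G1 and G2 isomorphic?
Yes, isomorphic

The graphs are isomorphic.
One valid mapping φ: V(G1) → V(G2): 0→1, 1→2, 2→3, 3→0

Verify φ preserves adjacency — for each edge of G1, its image is an edge of G2:
  (0,1) → (φ(0),φ(1)) = (1,2) ∈ E(G2) ✓
  (1,2) → (φ(1),φ(2)) = (2,3) ∈ E(G2) ✓
  (2,3) → (φ(2),φ(3)) = (0,3) ∈ E(G2) ✓
All 3 edges of G1 map to edges of G2, and |E(G1)| = |E(G2)| = 3, so φ is a bijection on edges as well as vertices. Hence G1 ≅ G2.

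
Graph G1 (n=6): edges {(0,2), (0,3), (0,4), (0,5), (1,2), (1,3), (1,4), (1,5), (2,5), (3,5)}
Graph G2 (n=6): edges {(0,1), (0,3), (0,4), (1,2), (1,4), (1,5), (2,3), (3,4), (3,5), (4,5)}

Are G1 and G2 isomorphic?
Yes, isomorphic

The graphs are isomorphic.
One valid mapping φ: V(G1) → V(G2): 0→1, 1→3, 2→0, 3→5, 4→2, 5→4

Verify φ preserves adjacency — for each edge of G1, its image is an edge of G2:
  (0,2) → (φ(0),φ(2)) = (0,1) ∈ E(G2) ✓
  (0,3) → (φ(0),φ(3)) = (1,5) ∈ E(G2) ✓
  (0,4) → (φ(0),φ(4)) = (1,2) ∈ E(G2) ✓
  (0,5) → (φ(0),φ(5)) = (1,4) ∈ E(G2) ✓
  (1,2) → (φ(1),φ(2)) = (0,3) ∈ E(G2) ✓
  (1,3) → (φ(1),φ(3)) = (3,5) ∈ E(G2) ✓
  (1,4) → (φ(1),φ(4)) = (2,3) ∈ E(G2) ✓
  (1,5) → (φ(1),φ(5)) = (3,4) ∈ E(G2) ✓
  (2,5) → (φ(2),φ(5)) = (0,4) ∈ E(G2) ✓
  (3,5) → (φ(3),φ(5)) = (4,5) ∈ E(G2) ✓
All 10 edges of G1 map to edges of G2, and |E(G1)| = |E(G2)| = 10, so φ is a bijection on edges as well as vertices. Hence G1 ≅ G2.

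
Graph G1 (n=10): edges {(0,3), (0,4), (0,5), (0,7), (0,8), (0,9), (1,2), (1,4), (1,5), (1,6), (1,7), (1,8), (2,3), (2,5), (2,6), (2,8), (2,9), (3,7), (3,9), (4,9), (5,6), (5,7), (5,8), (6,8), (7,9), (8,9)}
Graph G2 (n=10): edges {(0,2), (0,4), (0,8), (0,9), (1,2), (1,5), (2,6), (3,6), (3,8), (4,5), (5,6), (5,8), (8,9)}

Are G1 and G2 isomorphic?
No, not isomorphic

The graphs are NOT isomorphic.

Connected components of G1: 1 component(s) with vertex sets [[0, 1, 2, 3, 4, 5, 6, 7, 8, 9]], sizes [10].
Connected components of G2: 2 component(s) with vertex sets [[7], [0, 1, 2, 3, 4, 5, 6, 8, 9]], sizes [1, 9].
The number of connected components (and the multiset of component sizes) is an isomorphism invariant — an isomorphism maps each component of G1 bijectively onto a component of G2. Since G1 has 1 component(s) and G2 has 2, they cannot be isomorphic.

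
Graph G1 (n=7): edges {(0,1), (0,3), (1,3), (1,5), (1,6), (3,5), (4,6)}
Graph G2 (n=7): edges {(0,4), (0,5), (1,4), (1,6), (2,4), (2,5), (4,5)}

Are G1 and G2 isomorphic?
Yes, isomorphic

The graphs are isomorphic.
One valid mapping φ: V(G1) → V(G2): 0→2, 1→4, 2→3, 3→5, 4→6, 5→0, 6→1

Verify φ preserves adjacency — for each edge of G1, its image is an edge of G2:
  (0,1) → (φ(0),φ(1)) = (2,4) ∈ E(G2) ✓
  (0,3) → (φ(0),φ(3)) = (2,5) ∈ E(G2) ✓
  (1,3) → (φ(1),φ(3)) = (4,5) ∈ E(G2) ✓
  (1,5) → (φ(1),φ(5)) = (0,4) ∈ E(G2) ✓
  (1,6) → (φ(1),φ(6)) = (1,4) ∈ E(G2) ✓
  (3,5) → (φ(3),φ(5)) = (0,5) ∈ E(G2) ✓
  (4,6) → (φ(4),φ(6)) = (1,6) ∈ E(G2) ✓
All 7 edges of G1 map to edges of G2, and |E(G1)| = |E(G2)| = 7, so φ is a bijection on edges as well as vertices. Hence G1 ≅ G2.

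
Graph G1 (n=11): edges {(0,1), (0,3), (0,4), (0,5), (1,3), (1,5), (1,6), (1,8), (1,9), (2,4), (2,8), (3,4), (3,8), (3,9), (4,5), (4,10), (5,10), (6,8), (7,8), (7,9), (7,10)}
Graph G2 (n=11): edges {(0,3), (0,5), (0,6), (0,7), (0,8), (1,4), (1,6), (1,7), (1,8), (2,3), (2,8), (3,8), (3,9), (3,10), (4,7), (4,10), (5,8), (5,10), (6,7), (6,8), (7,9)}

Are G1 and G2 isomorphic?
Yes, isomorphic

The graphs are isomorphic.
One valid mapping φ: V(G1) → V(G2): 0→6, 1→8, 2→9, 3→0, 4→7, 5→1, 6→2, 7→10, 8→3, 9→5, 10→4

Verify φ preserves adjacency — for each edge of G1, its image is an edge of G2:
  (0,1) → (φ(0),φ(1)) = (6,8) ∈ E(G2) ✓
  (0,3) → (φ(0),φ(3)) = (0,6) ∈ E(G2) ✓
  (0,4) → (φ(0),φ(4)) = (6,7) ∈ E(G2) ✓
  (0,5) → (φ(0),φ(5)) = (1,6) ∈ E(G2) ✓
  (1,3) → (φ(1),φ(3)) = (0,8) ∈ E(G2) ✓
  (1,5) → (φ(1),φ(5)) = (1,8) ∈ E(G2) ✓
  (1,6) → (φ(1),φ(6)) = (2,8) ∈ E(G2) ✓
  (1,8) → (φ(1),φ(8)) = (3,8) ∈ E(G2) ✓
  (1,9) → (φ(1),φ(9)) = (5,8) ∈ E(G2) ✓
  (2,4) → (φ(2),φ(4)) = (7,9) ∈ E(G2) ✓
  (2,8) → (φ(2),φ(8)) = (3,9) ∈ E(G2) ✓
  (3,4) → (φ(3),φ(4)) = (0,7) ∈ E(G2) ✓
  (3,8) → (φ(3),φ(8)) = (0,3) ∈ E(G2) ✓
  (3,9) → (φ(3),φ(9)) = (0,5) ∈ E(G2) ✓
  (4,5) → (φ(4),φ(5)) = (1,7) ∈ E(G2) ✓
  (4,10) → (φ(4),φ(10)) = (4,7) ∈ E(G2) ✓
  (5,10) → (φ(5),φ(10)) = (1,4) ∈ E(G2) ✓
  (6,8) → (φ(6),φ(8)) = (2,3) ∈ E(G2) ✓
  (7,8) → (φ(7),φ(8)) = (3,10) ∈ E(G2) ✓
  (7,9) → (φ(7),φ(9)) = (5,10) ∈ E(G2) ✓
  (7,10) → (φ(7),φ(10)) = (4,10) ∈ E(G2) ✓
All 21 edges of G1 map to edges of G2, and |E(G1)| = |E(G2)| = 21, so φ is a bijection on edges as well as vertices. Hence G1 ≅ G2.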